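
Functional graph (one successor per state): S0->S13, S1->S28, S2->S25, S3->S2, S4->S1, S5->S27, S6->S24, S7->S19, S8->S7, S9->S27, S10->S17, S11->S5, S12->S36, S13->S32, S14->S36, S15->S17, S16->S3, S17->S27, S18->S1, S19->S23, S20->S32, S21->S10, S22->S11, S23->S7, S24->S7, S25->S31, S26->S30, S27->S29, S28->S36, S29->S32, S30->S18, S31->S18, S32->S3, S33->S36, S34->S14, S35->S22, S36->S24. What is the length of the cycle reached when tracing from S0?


Trace from S0 until a state repeats:
  S0 -> S13 -> S32 -> S3 -> S2 -> S25 -> S31 -> S18 -> S1 -> S28 -> S36 -> S24 -> S7 -> S19 -> S23 -> S7
S7 first seen at step 12, revisited at step 15.
Cycle length = 15 - 12 = 3

3


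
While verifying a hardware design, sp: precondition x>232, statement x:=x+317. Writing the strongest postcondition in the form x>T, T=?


Formula: sp(P, x:=E) = exists old_x. (x = E[old_x/x]) AND P[old_x/x] (old_x is the value of x before the assignment; eliminate old_x by solving x = E[old_x/x] for old_x)
Step 1: Precondition P: x>232, i.e. old_x > 232
Step 2: Assignment gives x = old_x + 317, so old_x = x - 317
Step 3: Substitute into P: x - 317 > 232
Step 4: Simplify: x > 232+317 = 549

549


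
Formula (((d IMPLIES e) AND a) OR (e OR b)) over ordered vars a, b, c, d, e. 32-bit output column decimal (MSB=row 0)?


Formula: (((d IMPLIES e) AND a) OR (e OR b)) over a, b, c, d, e (32 rows)
Evaluate each row (bits = a,b,c,d,e, MSB first):
  row 0 [00000]: (((0 IMPLIES 0) AND 0) OR (0 OR 0)) -> 0
  row 1 [00001]: (((0 IMPLIES 1) AND 0) OR (1 OR 0)) -> 1
  row 2 [00010]: (((1 IMPLIES 0) AND 0) OR (0 OR 0)) -> 0
  row 3 [00011]: (((1 IMPLIES 1) AND 0) OR (1 OR 0)) -> 1
  row 4 [00100]: (((0 IMPLIES 0) AND 0) OR (0 OR 0)) -> 0
  row 5 [00101]: (((0 IMPLIES 1) AND 0) OR (1 OR 0)) -> 1
  row 6 [00110]: (((1 IMPLIES 0) AND 0) OR (0 OR 0)) -> 0
  row 7 [00111]: (((1 IMPLIES 1) AND 0) OR (1 OR 0)) -> 1
  row 8 [01000]: (((0 IMPLIES 0) AND 0) OR (0 OR 1)) -> 1
  row 9 [01001]: (((0 IMPLIES 1) AND 0) OR (1 OR 1)) -> 1
  row 10 [01010]: (((1 IMPLIES 0) AND 0) OR (0 OR 1)) -> 1
  row 11 [01011]: (((1 IMPLIES 1) AND 0) OR (1 OR 1)) -> 1
  row 12 [01100]: (((0 IMPLIES 0) AND 0) OR (0 OR 1)) -> 1
  row 13 [01101]: (((0 IMPLIES 1) AND 0) OR (1 OR 1)) -> 1
  row 14 [01110]: (((1 IMPLIES 0) AND 0) OR (0 OR 1)) -> 1
  row 15 [01111]: (((1 IMPLIES 1) AND 0) OR (1 OR 1)) -> 1
  row 16 [10000]: (((0 IMPLIES 0) AND 1) OR (0 OR 0)) -> 1
  row 17 [10001]: (((0 IMPLIES 1) AND 1) OR (1 OR 0)) -> 1
  row 18 [10010]: (((1 IMPLIES 0) AND 1) OR (0 OR 0)) -> 0
  row 19 [10011]: (((1 IMPLIES 1) AND 1) OR (1 OR 0)) -> 1
  row 20 [10100]: (((0 IMPLIES 0) AND 1) OR (0 OR 0)) -> 1
  row 21 [10101]: (((0 IMPLIES 1) AND 1) OR (1 OR 0)) -> 1
  row 22 [10110]: (((1 IMPLIES 0) AND 1) OR (0 OR 0)) -> 0
  row 23 [10111]: (((1 IMPLIES 1) AND 1) OR (1 OR 0)) -> 1
  row 24 [11000]: (((0 IMPLIES 0) AND 1) OR (0 OR 1)) -> 1
  row 25 [11001]: (((0 IMPLIES 1) AND 1) OR (1 OR 1)) -> 1
  row 26 [11010]: (((1 IMPLIES 0) AND 1) OR (0 OR 1)) -> 1
  row 27 [11011]: (((1 IMPLIES 1) AND 1) OR (1 OR 1)) -> 1
  row 28 [11100]: (((0 IMPLIES 0) AND 1) OR (0 OR 1)) -> 1
  row 29 [11101]: (((0 IMPLIES 1) AND 1) OR (1 OR 1)) -> 1
  row 30 [11110]: (((1 IMPLIES 0) AND 1) OR (0 OR 1)) -> 1
  row 31 [11111]: (((1 IMPLIES 1) AND 1) OR (1 OR 1)) -> 1
Full result column, 4 rows per line (a,b,c fixed per line; d,e runs 00..11 left to right):
  rows 0-3 [a,b,c=000]: 0101  = hex 5
  rows 4-7 [a,b,c=001]: 0101  = hex 5
  rows 8-11 [a,b,c=010]: 1111  = hex F
  rows 12-15 [a,b,c=011]: 1111  = hex F
  rows 16-19 [a,b,c=100]: 1101  = hex D
  rows 20-23 [a,b,c=101]: 1101  = hex D
  rows 24-27 [a,b,c=110]: 1111  = hex F
  rows 28-31 [a,b,c=111]: 1111  = hex F
Output column (row 0 .. row 31) = 01010101111111111101110111111111
Output column grouped in 4s = 0101 0101 1111 1111 1101 1101 1111 1111 = 0x55FFDDFF
Convert to decimal digit by digit (value = value*16 + digit):
  5 -> 5
  5*16 + 5 = 85
  85*16 + 15 (F) = 1375
  1375*16 + 15 (F) = 22015
  22015*16 + 13 (D) = 352253
  352253*16 + 13 (D) = 5636061
  5636061*16 + 15 (F) = 90176991
  90176991*16 + 15 (F) = 1442831871
Decimal = 1442831871

1442831871


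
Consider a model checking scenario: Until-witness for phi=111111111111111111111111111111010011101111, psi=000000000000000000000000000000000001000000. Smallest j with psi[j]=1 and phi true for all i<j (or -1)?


(phi U psi) at 0: need smallest j with psi[j]=1 and phi[i]=1 for all i in [0,j).
Scan from step 0:
  step 0: phi=1, psi=0 -> continue
  step 1: phi=1, psi=0 -> continue
  step 2: phi=1, psi=0 -> continue
  step 3: phi=1, psi=0 -> continue
  step 30: phi=0 -> phi-prefix broken from here
  step 35: psi=1 but phi already failed -> not a witness
  end of trace: no witness -> -1
Witness step = -1

-1


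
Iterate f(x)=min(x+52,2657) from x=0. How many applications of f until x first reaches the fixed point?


Step 1: x=0, cap=2657, increment=52
Step 2: x grows by 52 each step until capped at 2657; fixed point is x=2657
Step 3: iterations = ceil(2657/52) = 52

52


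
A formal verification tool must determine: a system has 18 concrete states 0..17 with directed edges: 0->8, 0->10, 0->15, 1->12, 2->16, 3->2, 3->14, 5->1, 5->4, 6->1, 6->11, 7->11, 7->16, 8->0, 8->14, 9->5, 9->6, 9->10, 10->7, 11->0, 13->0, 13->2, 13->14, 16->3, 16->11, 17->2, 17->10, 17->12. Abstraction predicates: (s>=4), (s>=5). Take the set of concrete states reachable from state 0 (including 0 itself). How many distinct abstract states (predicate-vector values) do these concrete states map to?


BFS from 0:
Concrete reachable: {0, 2, 3, 7, 8, 10, 11, 14, 15, 16}
Abstract via predicates (s>=4), (s>=5):
  (0,0) <- {0, 2, 3}
  (1,1) <- {7, 8, 10, 11, 14, 15, 16}
Distinct abstract states = 2

2


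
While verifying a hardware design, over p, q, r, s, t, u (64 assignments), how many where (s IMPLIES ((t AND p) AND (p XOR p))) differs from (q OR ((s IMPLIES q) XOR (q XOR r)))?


F1 = (s IMPLIES ((t AND p) AND (p XOR p)))
F2 = (q OR ((s IMPLIES q) XOR (q XOR r)))
Evaluate both on each of 64 rows (bits = p,q,r,s,t,u):
  row 0 [000000]: F1=1 F2=1 -> 0
  row 1 [000001]: F1=1 F2=1 -> 0
  row 2 [000010]: F1=1 F2=1 -> 0
  row 3 [000011]: F1=1 F2=1 -> 0
  row 4 [000100]: F1=0 F2=0 -> 0
  (every remaining row is evaluated the same way; all 64 results are listed next)
Full result column, 8 rows per line (p,q,r fixed per line; s,t,u runs 000..111 left to right):
  rows 0-7 [p,q,r=000]: 00000000  (ones: 0)
  rows 8-15 [p,q,r=001]: 11111111  (ones: 8)
  rows 16-23 [p,q,r=010]: 00001111  (ones: 4)
  rows 24-31 [p,q,r=011]: 00001111  (ones: 4)
  rows 32-39 [p,q,r=100]: 00000000  (ones: 0)
  rows 40-47 [p,q,r=101]: 11111111  (ones: 8)
  rows 48-55 [p,q,r=110]: 00001111  (ones: 4)
  rows 56-63 [p,q,r=111]: 00001111  (ones: 4)
Disagreements = 0+8+4+4+0+8+4+4 = 32

32


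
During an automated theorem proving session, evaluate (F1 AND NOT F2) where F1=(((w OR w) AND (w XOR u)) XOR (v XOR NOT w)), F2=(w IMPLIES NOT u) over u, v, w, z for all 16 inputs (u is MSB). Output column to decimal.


F1 = (((w OR w) AND (w XOR u)) XOR (v XOR NOT w))
F2 = (w IMPLIES NOT u)
Counterexample to F1=>F2 is where F1=1 and F2=0.
Evaluate each row (bits = u,v,w,z, MSB first):
  row 0 [0000]: F1=1 F2=1 -> F1&~F2 -> 0
  row 1 [0001]: F1=1 F2=1 -> F1&~F2 -> 0
  row 2 [0010]: F1=1 F2=1 -> F1&~F2 -> 0
  row 3 [0011]: F1=1 F2=1 -> F1&~F2 -> 0
  row 4 [0100]: F1=0 F2=1 -> F1&~F2 -> 0
  row 5 [0101]: F1=0 F2=1 -> F1&~F2 -> 0
  row 6 [0110]: F1=0 F2=1 -> F1&~F2 -> 0
  row 7 [0111]: F1=0 F2=1 -> F1&~F2 -> 0
  row 8 [1000]: F1=1 F2=1 -> F1&~F2 -> 0
  row 9 [1001]: F1=1 F2=1 -> F1&~F2 -> 0
  row 10 [1010]: F1=0 F2=0 -> F1&~F2 -> 0
  row 11 [1011]: F1=0 F2=0 -> F1&~F2 -> 0
  row 12 [1100]: F1=0 F2=1 -> F1&~F2 -> 0
  row 13 [1101]: F1=0 F2=1 -> F1&~F2 -> 0
  row 14 [1110]: F1=1 F2=0 -> F1&~F2 -> 1
  row 15 [1111]: F1=1 F2=0 -> F1&~F2 -> 1
Full result column, 4 rows per line (u,v fixed per line; w,z runs 00..11 left to right):
  rows 0-3 [u,v=00]: 0000  = hex 0
  rows 4-7 [u,v=01]: 0000  = hex 0
  rows 8-11 [u,v=10]: 0000  = hex 0
  rows 12-15 [u,v=11]: 0011  = hex 3
Counterexample vector (row 0 .. row 15) = 0000000000000011
Output column grouped in 4s = 0000 0000 0000 0011 = 0x0003
Convert to decimal digit by digit (value = value*16 + digit):
  0 -> 0
  0*16 + 0 = 0
  0*16 + 0 = 0
  0*16 + 3 = 3
Decimal = 3

3


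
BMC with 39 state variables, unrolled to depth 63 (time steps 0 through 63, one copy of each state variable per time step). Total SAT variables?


BMC unrolls to depth k, creating one copy of each state var for steps 0..k.
Step count = 63 + 1 = 64 (steps 0 through 63)
Vars per step = 39
Total = 39 * 64 = 2496

2496


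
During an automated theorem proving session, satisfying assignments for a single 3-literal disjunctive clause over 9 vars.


Step 1: Total=2^9=512
Step 2: Unsat when all 3 false: 2^6=64
Step 3: Sat=512-64=448

448


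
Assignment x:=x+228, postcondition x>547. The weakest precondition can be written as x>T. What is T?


Formula: wp(x:=E, P) = P[E/x] (substitute E for x in postcondition)
Step 1: Postcondition: x>547
Step 2: Substitute x+228 for x: x+228>547
Step 3: Solve for x: x > 547-228 = 319

319


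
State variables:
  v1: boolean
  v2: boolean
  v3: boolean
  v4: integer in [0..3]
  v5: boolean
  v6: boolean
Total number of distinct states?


State space = product of domain sizes of all variables.
Domain sizes:
  v1 (boolean): 2
  v2 (boolean): 2
  v3 (boolean): 2
  v4 (integer in [0..3]): 4
  v5 (boolean): 2
  v6 (boolean): 2
Product = 2 * 2 * 2 * 4 * 2 * 2 = 128

128


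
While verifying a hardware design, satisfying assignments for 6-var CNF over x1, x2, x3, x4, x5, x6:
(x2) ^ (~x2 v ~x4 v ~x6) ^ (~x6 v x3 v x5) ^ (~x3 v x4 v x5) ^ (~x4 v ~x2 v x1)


CNF with 5 clauses over 6 vars (64 assignments).
An assignment satisfies CNF iff every clause has >=1 true literal.
Check each row (bits = x1,x2,x3,x4,x5,x6; clause T/F shown):
  row 0 [000000]: clauses=FTTTT -> 0
  row 1 [000001]: clauses=FTFTT -> 0
  row 2 [000010]: clauses=FTTTT -> 0
  row 3 [000011]: clauses=FTTTT -> 0
  row 4 [000100]: clauses=FTTTT -> 0
  (every remaining row is evaluated the same way; all 64 results are listed next)
Full result column, 8 rows per line (x1,x2,x3 fixed per line; x4,x5,x6 runs 000..111 left to right):
  rows 0-7 [x1,x2,x3=000]: 00000000  (ones: 0)
  rows 8-15 [x1,x2,x3=001]: 00000000  (ones: 0)
  rows 16-23 [x1,x2,x3=010]: 10110000  (ones: 3)
  rows 24-31 [x1,x2,x3=011]: 00110000  (ones: 2)
  rows 32-39 [x1,x2,x3=100]: 00000000  (ones: 0)
  rows 40-47 [x1,x2,x3=101]: 00000000  (ones: 0)
  rows 48-55 [x1,x2,x3=110]: 10111010  (ones: 5)
  rows 56-63 [x1,x2,x3=111]: 00111010  (ones: 4)
Satisfying assignments = 0+0+3+2+0+0+5+4 = 14

14


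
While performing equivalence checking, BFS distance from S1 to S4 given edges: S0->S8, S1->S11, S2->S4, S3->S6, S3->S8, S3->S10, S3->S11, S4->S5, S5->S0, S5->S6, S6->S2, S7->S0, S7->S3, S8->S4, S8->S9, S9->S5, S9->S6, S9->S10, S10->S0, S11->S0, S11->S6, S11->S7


BFS layer-by-layer from S1:
  dist 0: {S1}
  dist 1: {S11}
  dist 2: {S0, S6, S7}
  dist 3: {S2, S3, S8}
  dist 4: {S4, S9, S10}
  -> S4 reached at distance 4
Shortest path length = 4

4


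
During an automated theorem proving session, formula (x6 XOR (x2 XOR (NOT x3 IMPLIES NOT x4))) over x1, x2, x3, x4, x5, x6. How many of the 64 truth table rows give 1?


Formula: (x6 XOR (x2 XOR (NOT x3 IMPLIES NOT x4))) over 6 vars (64 rows)
Evaluate each row (x1, x2, x3, x4, x5, x6 as bits, MSB first):
  row 0 [000000]: (0 XOR (0 XOR (NOT 0 IMPLIES NOT 0))) -> 1
  row 1 [000001]: (1 XOR (0 XOR (NOT 0 IMPLIES NOT 0))) -> 0
  row 2 [000010]: (0 XOR (0 XOR (NOT 0 IMPLIES NOT 0))) -> 1
  row 3 [000011]: (1 XOR (0 XOR (NOT 0 IMPLIES NOT 0))) -> 0
  row 4 [000100]: (0 XOR (0 XOR (NOT 0 IMPLIES NOT 1))) -> 0
  (every remaining row is evaluated the same way; all 64 results are listed next)
Full result column, 8 rows per line (x1,x2,x3 fixed per line; x4,x5,x6 runs 000..111 left to right):
  rows 0-7 [x1,x2,x3=000]: 10100101  (ones: 4)
  rows 8-15 [x1,x2,x3=001]: 10101010  (ones: 4)
  rows 16-23 [x1,x2,x3=010]: 01011010  (ones: 4)
  rows 24-31 [x1,x2,x3=011]: 01010101  (ones: 4)
  rows 32-39 [x1,x2,x3=100]: 10100101  (ones: 4)
  rows 40-47 [x1,x2,x3=101]: 10101010  (ones: 4)
  rows 48-55 [x1,x2,x3=110]: 01011010  (ones: 4)
  rows 56-63 [x1,x2,x3=111]: 01010101  (ones: 4)
Count of 1-rows = 4+4+4+4+4+4+4+4 = 32

32


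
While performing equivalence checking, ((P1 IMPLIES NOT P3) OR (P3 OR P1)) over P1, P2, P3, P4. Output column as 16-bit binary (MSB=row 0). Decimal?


Formula: ((P1 IMPLIES NOT P3) OR (P3 OR P1)) over P1, P2, P3, P4 (16 rows)
Evaluate each row (bits = P1,P2,P3,P4, MSB first):
  row 0 [0000]: ((0 IMPLIES NOT 0) OR (0 OR 0)) -> 1
  row 1 [0001]: ((0 IMPLIES NOT 0) OR (0 OR 0)) -> 1
  row 2 [0010]: ((0 IMPLIES NOT 1) OR (1 OR 0)) -> 1
  row 3 [0011]: ((0 IMPLIES NOT 1) OR (1 OR 0)) -> 1
  row 4 [0100]: ((0 IMPLIES NOT 0) OR (0 OR 0)) -> 1
  row 5 [0101]: ((0 IMPLIES NOT 0) OR (0 OR 0)) -> 1
  row 6 [0110]: ((0 IMPLIES NOT 1) OR (1 OR 0)) -> 1
  row 7 [0111]: ((0 IMPLIES NOT 1) OR (1 OR 0)) -> 1
  row 8 [1000]: ((1 IMPLIES NOT 0) OR (0 OR 1)) -> 1
  row 9 [1001]: ((1 IMPLIES NOT 0) OR (0 OR 1)) -> 1
  row 10 [1010]: ((1 IMPLIES NOT 1) OR (1 OR 1)) -> 1
  row 11 [1011]: ((1 IMPLIES NOT 1) OR (1 OR 1)) -> 1
  row 12 [1100]: ((1 IMPLIES NOT 0) OR (0 OR 1)) -> 1
  row 13 [1101]: ((1 IMPLIES NOT 0) OR (0 OR 1)) -> 1
  row 14 [1110]: ((1 IMPLIES NOT 1) OR (1 OR 1)) -> 1
  row 15 [1111]: ((1 IMPLIES NOT 1) OR (1 OR 1)) -> 1
Full result column, 4 rows per line (P1,P2 fixed per line; P3,P4 runs 00..11 left to right):
  rows 0-3 [P1,P2=00]: 1111  = hex F
  rows 4-7 [P1,P2=01]: 1111  = hex F
  rows 8-11 [P1,P2=10]: 1111  = hex F
  rows 12-15 [P1,P2=11]: 1111  = hex F
Output column (row 0 .. row 15) = 1111111111111111
Output column grouped in 4s = 1111 1111 1111 1111 = 0xFFFF
Convert to decimal digit by digit (value = value*16 + digit):
  F -> 15
  15*16 + 15 (F) = 255
  255*16 + 15 (F) = 4095
  4095*16 + 15 (F) = 65535
Decimal = 65535

65535


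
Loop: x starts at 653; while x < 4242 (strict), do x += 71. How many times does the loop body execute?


Step 1: x goes from 653 toward 4242 by 71; the body runs while x<4242, so iterations = ceil((bound-start)/step)
Step 2: Distance=3589
Step 3: ceil(3589/71)=51

51


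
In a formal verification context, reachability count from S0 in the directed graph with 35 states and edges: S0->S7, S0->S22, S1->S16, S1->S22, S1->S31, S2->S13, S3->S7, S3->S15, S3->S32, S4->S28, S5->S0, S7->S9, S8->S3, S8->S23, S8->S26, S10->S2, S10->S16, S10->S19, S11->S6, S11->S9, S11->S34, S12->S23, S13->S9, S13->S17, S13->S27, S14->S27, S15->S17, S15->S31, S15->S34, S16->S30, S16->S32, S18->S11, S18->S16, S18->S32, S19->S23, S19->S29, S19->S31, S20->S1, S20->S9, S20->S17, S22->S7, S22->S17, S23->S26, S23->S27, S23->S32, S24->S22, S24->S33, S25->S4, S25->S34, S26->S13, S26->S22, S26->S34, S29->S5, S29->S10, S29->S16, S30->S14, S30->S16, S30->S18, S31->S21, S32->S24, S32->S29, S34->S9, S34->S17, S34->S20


BFS from S0:
  layer 0: {S0}
  layer 1: {S7, S22}
  layer 2: {S9, S17}
Reachable set: {S0, S7, S9, S17, S22}
Count = 5

5


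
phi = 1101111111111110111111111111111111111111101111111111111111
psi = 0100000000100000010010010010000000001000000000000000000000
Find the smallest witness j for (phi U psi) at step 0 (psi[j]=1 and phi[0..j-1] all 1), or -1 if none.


(phi U psi) at 0: need smallest j with psi[j]=1 and phi[i]=1 for all i in [0,j).
Scan from step 0:
  step 0: phi=1, psi=0 -> continue
  step 1: psi=1 and phi held for [0,1) -> witness found
Witness step = 1

1


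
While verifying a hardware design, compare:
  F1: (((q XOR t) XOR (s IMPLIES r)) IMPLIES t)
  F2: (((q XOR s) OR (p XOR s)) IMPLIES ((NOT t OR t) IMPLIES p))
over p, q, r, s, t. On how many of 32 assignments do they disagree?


F1 = (((q XOR t) XOR (s IMPLIES r)) IMPLIES t)
F2 = (((q XOR s) OR (p XOR s)) IMPLIES ((NOT t OR t) IMPLIES p))
Evaluate both on each of 32 rows (bits = p,q,r,s,t):
  row 0 [00000]: F1=0 F2=1 (differ) -> 1
  row 1 [00001]: F1=1 F2=1 -> 0
  row 2 [00010]: F1=1 F2=0 (differ) -> 1
  row 3 [00011]: F1=1 F2=0 (differ) -> 1
  row 4 [00100]: F1=0 F2=1 (differ) -> 1
  row 5 [00101]: F1=1 F2=1 -> 0
  row 6 [00110]: F1=0 F2=0 -> 0
  row 7 [00111]: F1=1 F2=0 (differ) -> 1
  row 8 [01000]: F1=1 F2=0 (differ) -> 1
  row 9 [01001]: F1=1 F2=0 (differ) -> 1
  row 10 [01010]: F1=0 F2=0 -> 0
  row 11 [01011]: F1=1 F2=0 (differ) -> 1
  row 12 [01100]: F1=1 F2=0 (differ) -> 1
  row 13 [01101]: F1=1 F2=0 (differ) -> 1
  row 14 [01110]: F1=1 F2=0 (differ) -> 1
  row 15 [01111]: F1=1 F2=0 (differ) -> 1
  row 16 [10000]: F1=0 F2=1 (differ) -> 1
  row 17 [10001]: F1=1 F2=1 -> 0
  row 18 [10010]: F1=1 F2=1 -> 0
  row 19 [10011]: F1=1 F2=1 -> 0
  row 20 [10100]: F1=0 F2=1 (differ) -> 1
  row 21 [10101]: F1=1 F2=1 -> 0
  row 22 [10110]: F1=0 F2=1 (differ) -> 1
  row 23 [10111]: F1=1 F2=1 -> 0
  row 24 [11000]: F1=1 F2=1 -> 0
  row 25 [11001]: F1=1 F2=1 -> 0
  row 26 [11010]: F1=0 F2=1 (differ) -> 1
  row 27 [11011]: F1=1 F2=1 -> 0
  row 28 [11100]: F1=1 F2=1 -> 0
  row 29 [11101]: F1=1 F2=1 -> 0
  row 30 [11110]: F1=1 F2=1 -> 0
  row 31 [11111]: F1=1 F2=1 -> 0
Full result column, 8 rows per line (p,q fixed per line; r,s,t runs 000..111 left to right):
  rows 0-7 [p,q=00]: 10111001  (ones: 5)
  rows 8-15 [p,q=01]: 11011111  (ones: 7)
  rows 16-23 [p,q=10]: 10001010  (ones: 3)
  rows 24-31 [p,q=11]: 00100000  (ones: 1)
Disagreements = 5+7+3+1 = 16

16


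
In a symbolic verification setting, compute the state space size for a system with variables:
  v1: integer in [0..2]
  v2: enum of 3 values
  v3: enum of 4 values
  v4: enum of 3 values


State space = product of domain sizes of all variables.
Domain sizes:
  v1 (integer in [0..2]): 3
  v2 (enum of 3 values): 3
  v3 (enum of 4 values): 4
  v4 (enum of 3 values): 3
Product = 3 * 3 * 4 * 3 = 108

108


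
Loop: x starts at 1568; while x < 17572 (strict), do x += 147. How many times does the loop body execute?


Step 1: x goes from 1568 toward 17572 by 147; the body runs while x<17572, so iterations = ceil((bound-start)/step)
Step 2: Distance=16004
Step 3: ceil(16004/147)=109

109


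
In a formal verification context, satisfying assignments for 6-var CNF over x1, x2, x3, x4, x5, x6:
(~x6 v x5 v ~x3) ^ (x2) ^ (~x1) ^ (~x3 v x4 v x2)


CNF with 4 clauses over 6 vars (64 assignments).
An assignment satisfies CNF iff every clause has >=1 true literal.
Check each row (bits = x1,x2,x3,x4,x5,x6; clause T/F shown):
  row 0 [000000]: clauses=TFTT -> 0
  row 1 [000001]: clauses=TFTT -> 0
  row 2 [000010]: clauses=TFTT -> 0
  row 3 [000011]: clauses=TFTT -> 0
  row 4 [000100]: clauses=TFTT -> 0
  (every remaining row is evaluated the same way; all 64 results are listed next)
Full result column, 8 rows per line (x1,x2,x3 fixed per line; x4,x5,x6 runs 000..111 left to right):
  rows 0-7 [x1,x2,x3=000]: 00000000  (ones: 0)
  rows 8-15 [x1,x2,x3=001]: 00000000  (ones: 0)
  rows 16-23 [x1,x2,x3=010]: 11111111  (ones: 8)
  rows 24-31 [x1,x2,x3=011]: 10111011  (ones: 6)
  rows 32-39 [x1,x2,x3=100]: 00000000  (ones: 0)
  rows 40-47 [x1,x2,x3=101]: 00000000  (ones: 0)
  rows 48-55 [x1,x2,x3=110]: 00000000  (ones: 0)
  rows 56-63 [x1,x2,x3=111]: 00000000  (ones: 0)
Satisfying assignments = 0+0+8+6+0+0+0+0 = 14

14


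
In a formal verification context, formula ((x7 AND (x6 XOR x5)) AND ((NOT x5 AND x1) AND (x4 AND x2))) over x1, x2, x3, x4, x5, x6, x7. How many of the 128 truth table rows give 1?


Formula: ((x7 AND (x6 XOR x5)) AND ((NOT x5 AND x1) AND (x4 AND x2))) over 7 vars (128 rows)
Evaluate each row (x1, x2, x3, x4, x5, x6, x7 as bits, MSB first):
  row 0 [0000000]: ((0 AND (0 XOR 0)) AND ((NOT 0 AND 0) AND (0 AND 0))) -> 0
  row 1 [0000001]: ((1 AND (0 XOR 0)) AND ((NOT 0 AND 0) AND (0 AND 0))) -> 0
  row 2 [0000010]: ((0 AND (1 XOR 0)) AND ((NOT 0 AND 0) AND (0 AND 0))) -> 0
  row 3 [0000011]: ((1 AND (1 XOR 0)) AND ((NOT 0 AND 0) AND (0 AND 0))) -> 0
  row 4 [0000100]: ((0 AND (0 XOR 1)) AND ((NOT 1 AND 0) AND (0 AND 0))) -> 0
  (every remaining row is evaluated the same way; all 128 results are listed next)
Full result column, 8 rows per line (x1,x2,x3,x4 fixed per line; x5,x6,x7 runs 000..111 left to right):
  rows 0-7 [x1,x2,x3,x4=0000]: 00000000  (ones: 0)
  rows 8-15 [x1,x2,x3,x4=0001]: 00000000  (ones: 0)
  rows 16-23 [x1,x2,x3,x4=0010]: 00000000  (ones: 0)
  rows 24-31 [x1,x2,x3,x4=0011]: 00000000  (ones: 0)
  rows 32-39 [x1,x2,x3,x4=0100]: 00000000  (ones: 0)
  rows 40-47 [x1,x2,x3,x4=0101]: 00000000  (ones: 0)
  rows 48-55 [x1,x2,x3,x4=0110]: 00000000  (ones: 0)
  rows 56-63 [x1,x2,x3,x4=0111]: 00000000  (ones: 0)
  rows 64-71 [x1,x2,x3,x4=1000]: 00000000  (ones: 0)
  rows 72-79 [x1,x2,x3,x4=1001]: 00000000  (ones: 0)
  rows 80-87 [x1,x2,x3,x4=1010]: 00000000  (ones: 0)
  rows 88-95 [x1,x2,x3,x4=1011]: 00000000  (ones: 0)
  rows 96-103 [x1,x2,x3,x4=1100]: 00000000  (ones: 0)
  rows 104-111 [x1,x2,x3,x4=1101]: 00010000  (ones: 1)
  rows 112-119 [x1,x2,x3,x4=1110]: 00000000  (ones: 0)
  rows 120-127 [x1,x2,x3,x4=1111]: 00010000  (ones: 1)
Count of 1-rows = 0+0+0+0+0+0+0+0+0+0+0+0+0+1+0+1 = 2

2


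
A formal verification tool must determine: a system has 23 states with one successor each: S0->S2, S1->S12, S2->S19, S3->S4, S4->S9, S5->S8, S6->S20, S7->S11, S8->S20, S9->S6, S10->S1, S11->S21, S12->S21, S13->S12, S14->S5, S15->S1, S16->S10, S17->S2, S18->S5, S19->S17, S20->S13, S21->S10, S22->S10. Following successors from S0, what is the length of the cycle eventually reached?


Trace from S0 until a state repeats:
  S0 -> S2 -> S19 -> S17 -> S2
S2 first seen at step 1, revisited at step 4.
Cycle length = 4 - 1 = 3

3


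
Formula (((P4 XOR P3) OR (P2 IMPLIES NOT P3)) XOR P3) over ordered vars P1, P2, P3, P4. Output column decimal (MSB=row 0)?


Formula: (((P4 XOR P3) OR (P2 IMPLIES NOT P3)) XOR P3) over P1, P2, P3, P4 (16 rows)
Evaluate each row (bits = P1,P2,P3,P4, MSB first):
  row 0 [0000]: (((0 XOR 0) OR (0 IMPLIES NOT 0)) XOR 0) -> 1
  row 1 [0001]: (((1 XOR 0) OR (0 IMPLIES NOT 0)) XOR 0) -> 1
  row 2 [0010]: (((0 XOR 1) OR (0 IMPLIES NOT 1)) XOR 1) -> 0
  row 3 [0011]: (((1 XOR 1) OR (0 IMPLIES NOT 1)) XOR 1) -> 0
  row 4 [0100]: (((0 XOR 0) OR (1 IMPLIES NOT 0)) XOR 0) -> 1
  row 5 [0101]: (((1 XOR 0) OR (1 IMPLIES NOT 0)) XOR 0) -> 1
  row 6 [0110]: (((0 XOR 1) OR (1 IMPLIES NOT 1)) XOR 1) -> 0
  row 7 [0111]: (((1 XOR 1) OR (1 IMPLIES NOT 1)) XOR 1) -> 1
  row 8 [1000]: (((0 XOR 0) OR (0 IMPLIES NOT 0)) XOR 0) -> 1
  row 9 [1001]: (((1 XOR 0) OR (0 IMPLIES NOT 0)) XOR 0) -> 1
  row 10 [1010]: (((0 XOR 1) OR (0 IMPLIES NOT 1)) XOR 1) -> 0
  row 11 [1011]: (((1 XOR 1) OR (0 IMPLIES NOT 1)) XOR 1) -> 0
  row 12 [1100]: (((0 XOR 0) OR (1 IMPLIES NOT 0)) XOR 0) -> 1
  row 13 [1101]: (((1 XOR 0) OR (1 IMPLIES NOT 0)) XOR 0) -> 1
  row 14 [1110]: (((0 XOR 1) OR (1 IMPLIES NOT 1)) XOR 1) -> 0
  row 15 [1111]: (((1 XOR 1) OR (1 IMPLIES NOT 1)) XOR 1) -> 1
Full result column, 4 rows per line (P1,P2 fixed per line; P3,P4 runs 00..11 left to right):
  rows 0-3 [P1,P2=00]: 1100  = hex C
  rows 4-7 [P1,P2=01]: 1101  = hex D
  rows 8-11 [P1,P2=10]: 1100  = hex C
  rows 12-15 [P1,P2=11]: 1101  = hex D
Output column (row 0 .. row 15) = 1100110111001101
Output column grouped in 4s = 1100 1101 1100 1101 = 0xCDCD
Convert to decimal digit by digit (value = value*16 + digit):
  C -> 12
  12*16 + 13 (D) = 205
  205*16 + 12 (C) = 3292
  3292*16 + 13 (D) = 52685
Decimal = 52685

52685


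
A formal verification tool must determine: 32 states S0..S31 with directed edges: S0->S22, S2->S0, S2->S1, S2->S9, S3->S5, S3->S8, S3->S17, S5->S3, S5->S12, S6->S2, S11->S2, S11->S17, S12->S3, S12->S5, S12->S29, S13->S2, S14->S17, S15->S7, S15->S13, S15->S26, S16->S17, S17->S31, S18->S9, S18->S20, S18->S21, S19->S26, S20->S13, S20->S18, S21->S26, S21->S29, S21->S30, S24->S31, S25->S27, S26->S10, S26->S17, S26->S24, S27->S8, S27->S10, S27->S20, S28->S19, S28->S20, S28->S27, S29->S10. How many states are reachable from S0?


BFS from S0:
  layer 0: {S0}
  layer 1: {S22}
Reachable set: {S0, S22}
Count = 2

2


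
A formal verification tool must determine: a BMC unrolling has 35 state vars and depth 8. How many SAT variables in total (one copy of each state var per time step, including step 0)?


BMC unrolls to depth k, creating one copy of each state var for steps 0..k.
Step count = 8 + 1 = 9 (steps 0 through 8)
Vars per step = 35
Total = 35 * 9 = 315

315


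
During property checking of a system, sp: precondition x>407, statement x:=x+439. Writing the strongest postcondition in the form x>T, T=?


Formula: sp(P, x:=E) = exists old_x. (x = E[old_x/x]) AND P[old_x/x] (old_x is the value of x before the assignment; eliminate old_x by solving x = E[old_x/x] for old_x)
Step 1: Precondition P: x>407, i.e. old_x > 407
Step 2: Assignment gives x = old_x + 439, so old_x = x - 439
Step 3: Substitute into P: x - 439 > 407
Step 4: Simplify: x > 407+439 = 846

846


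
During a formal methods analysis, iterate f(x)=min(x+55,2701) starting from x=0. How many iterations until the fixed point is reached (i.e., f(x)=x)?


Step 1: x=0, cap=2701, increment=55
Step 2: x grows by 55 each step until capped at 2701; fixed point is x=2701
Step 3: iterations = ceil(2701/55) = 50

50


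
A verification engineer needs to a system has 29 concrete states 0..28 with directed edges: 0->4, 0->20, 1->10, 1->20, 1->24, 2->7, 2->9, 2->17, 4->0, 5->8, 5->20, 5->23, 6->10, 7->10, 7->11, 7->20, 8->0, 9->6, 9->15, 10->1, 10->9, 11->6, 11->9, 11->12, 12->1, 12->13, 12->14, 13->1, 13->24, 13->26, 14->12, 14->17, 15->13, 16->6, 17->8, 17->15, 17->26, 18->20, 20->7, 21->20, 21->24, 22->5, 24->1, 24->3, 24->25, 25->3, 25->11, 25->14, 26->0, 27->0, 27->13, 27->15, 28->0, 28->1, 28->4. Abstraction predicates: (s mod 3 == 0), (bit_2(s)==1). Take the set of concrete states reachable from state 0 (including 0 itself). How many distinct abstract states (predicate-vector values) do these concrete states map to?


BFS from 0:
Concrete reachable: {0, 1, 3, 4, 6, 7, 8, 9, 10, 11, 12, 13, 14, 15, 17, 20, 24, 25, 26}
Abstract via predicates (s mod 3 == 0), (bit_2(s)==1):
  (0,0) <- {1, 8, 10, 11, 17, 25, 26}
  (0,1) <- {4, 7, 13, 14, 20}
  (1,0) <- {0, 3, 9, 24}
  (1,1) <- {6, 12, 15}
Distinct abstract states = 4

4


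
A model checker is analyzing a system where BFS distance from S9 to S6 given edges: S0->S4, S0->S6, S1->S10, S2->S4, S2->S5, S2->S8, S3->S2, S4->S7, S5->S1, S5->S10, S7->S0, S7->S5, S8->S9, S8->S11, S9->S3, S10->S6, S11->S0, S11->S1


BFS layer-by-layer from S9:
  dist 0: {S9}
  dist 1: {S3}
  dist 2: {S2}
  dist 3: {S4, S5, S8}
  dist 4: {S1, S7, S10, S11}
  dist 5: {S0, S6}
  -> S6 reached at distance 5
Shortest path length = 5

5


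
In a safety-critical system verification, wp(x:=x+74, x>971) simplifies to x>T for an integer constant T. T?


Formula: wp(x:=E, P) = P[E/x] (substitute E for x in postcondition)
Step 1: Postcondition: x>971
Step 2: Substitute x+74 for x: x+74>971
Step 3: Solve for x: x > 971-74 = 897

897


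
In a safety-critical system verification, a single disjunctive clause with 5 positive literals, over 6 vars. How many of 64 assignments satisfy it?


Step 1: Total=2^6=64
Step 2: Unsat when all 5 false: 2^1=2
Step 3: Sat=64-2=62

62


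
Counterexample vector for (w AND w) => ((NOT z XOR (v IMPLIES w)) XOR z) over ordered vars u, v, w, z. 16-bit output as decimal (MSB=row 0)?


F1 = (w AND w)
F2 = ((NOT z XOR (v IMPLIES w)) XOR z)
Counterexample to F1=>F2 is where F1=1 and F2=0.
Evaluate each row (bits = u,v,w,z, MSB first):
  row 0 [0000]: F1=0 F2=0 -> F1&~F2 -> 0
  row 1 [0001]: F1=0 F2=0 -> F1&~F2 -> 0
  row 2 [0010]: F1=1 F2=0 -> F1&~F2 -> 1
  row 3 [0011]: F1=1 F2=0 -> F1&~F2 -> 1
  row 4 [0100]: F1=0 F2=1 -> F1&~F2 -> 0
  row 5 [0101]: F1=0 F2=1 -> F1&~F2 -> 0
  row 6 [0110]: F1=1 F2=0 -> F1&~F2 -> 1
  row 7 [0111]: F1=1 F2=0 -> F1&~F2 -> 1
  row 8 [1000]: F1=0 F2=0 -> F1&~F2 -> 0
  row 9 [1001]: F1=0 F2=0 -> F1&~F2 -> 0
  row 10 [1010]: F1=1 F2=0 -> F1&~F2 -> 1
  row 11 [1011]: F1=1 F2=0 -> F1&~F2 -> 1
  row 12 [1100]: F1=0 F2=1 -> F1&~F2 -> 0
  row 13 [1101]: F1=0 F2=1 -> F1&~F2 -> 0
  row 14 [1110]: F1=1 F2=0 -> F1&~F2 -> 1
  row 15 [1111]: F1=1 F2=0 -> F1&~F2 -> 1
Full result column, 4 rows per line (u,v fixed per line; w,z runs 00..11 left to right):
  rows 0-3 [u,v=00]: 0011  = hex 3
  rows 4-7 [u,v=01]: 0011  = hex 3
  rows 8-11 [u,v=10]: 0011  = hex 3
  rows 12-15 [u,v=11]: 0011  = hex 3
Counterexample vector (row 0 .. row 15) = 0011001100110011
Output column grouped in 4s = 0011 0011 0011 0011 = 0x3333
Convert to decimal digit by digit (value = value*16 + digit):
  3 -> 3
  3*16 + 3 = 51
  51*16 + 3 = 819
  819*16 + 3 = 13107
Decimal = 13107

13107


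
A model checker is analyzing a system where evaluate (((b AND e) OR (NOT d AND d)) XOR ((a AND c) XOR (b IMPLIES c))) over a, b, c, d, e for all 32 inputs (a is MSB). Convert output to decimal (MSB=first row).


Formula: (((b AND e) OR (NOT d AND d)) XOR ((a AND c) XOR (b IMPLIES c))) over a, b, c, d, e (32 rows)
Evaluate each row (bits = a,b,c,d,e, MSB first):
  row 0 [00000]: (((0 AND 0) OR (NOT 0 AND 0)) XOR ((0 AND 0) XOR (0 IMPLIES 0))) -> 1
  row 1 [00001]: (((0 AND 1) OR (NOT 0 AND 0)) XOR ((0 AND 0) XOR (0 IMPLIES 0))) -> 1
  row 2 [00010]: (((0 AND 0) OR (NOT 1 AND 1)) XOR ((0 AND 0) XOR (0 IMPLIES 0))) -> 1
  row 3 [00011]: (((0 AND 1) OR (NOT 1 AND 1)) XOR ((0 AND 0) XOR (0 IMPLIES 0))) -> 1
  row 4 [00100]: (((0 AND 0) OR (NOT 0 AND 0)) XOR ((0 AND 1) XOR (0 IMPLIES 1))) -> 1
  row 5 [00101]: (((0 AND 1) OR (NOT 0 AND 0)) XOR ((0 AND 1) XOR (0 IMPLIES 1))) -> 1
  row 6 [00110]: (((0 AND 0) OR (NOT 1 AND 1)) XOR ((0 AND 1) XOR (0 IMPLIES 1))) -> 1
  row 7 [00111]: (((0 AND 1) OR (NOT 1 AND 1)) XOR ((0 AND 1) XOR (0 IMPLIES 1))) -> 1
  row 8 [01000]: (((1 AND 0) OR (NOT 0 AND 0)) XOR ((0 AND 0) XOR (1 IMPLIES 0))) -> 0
  row 9 [01001]: (((1 AND 1) OR (NOT 0 AND 0)) XOR ((0 AND 0) XOR (1 IMPLIES 0))) -> 1
  row 10 [01010]: (((1 AND 0) OR (NOT 1 AND 1)) XOR ((0 AND 0) XOR (1 IMPLIES 0))) -> 0
  row 11 [01011]: (((1 AND 1) OR (NOT 1 AND 1)) XOR ((0 AND 0) XOR (1 IMPLIES 0))) -> 1
  row 12 [01100]: (((1 AND 0) OR (NOT 0 AND 0)) XOR ((0 AND 1) XOR (1 IMPLIES 1))) -> 1
  row 13 [01101]: (((1 AND 1) OR (NOT 0 AND 0)) XOR ((0 AND 1) XOR (1 IMPLIES 1))) -> 0
  row 14 [01110]: (((1 AND 0) OR (NOT 1 AND 1)) XOR ((0 AND 1) XOR (1 IMPLIES 1))) -> 1
  row 15 [01111]: (((1 AND 1) OR (NOT 1 AND 1)) XOR ((0 AND 1) XOR (1 IMPLIES 1))) -> 0
  row 16 [10000]: (((0 AND 0) OR (NOT 0 AND 0)) XOR ((1 AND 0) XOR (0 IMPLIES 0))) -> 1
  row 17 [10001]: (((0 AND 1) OR (NOT 0 AND 0)) XOR ((1 AND 0) XOR (0 IMPLIES 0))) -> 1
  row 18 [10010]: (((0 AND 0) OR (NOT 1 AND 1)) XOR ((1 AND 0) XOR (0 IMPLIES 0))) -> 1
  row 19 [10011]: (((0 AND 1) OR (NOT 1 AND 1)) XOR ((1 AND 0) XOR (0 IMPLIES 0))) -> 1
  row 20 [10100]: (((0 AND 0) OR (NOT 0 AND 0)) XOR ((1 AND 1) XOR (0 IMPLIES 1))) -> 0
  row 21 [10101]: (((0 AND 1) OR (NOT 0 AND 0)) XOR ((1 AND 1) XOR (0 IMPLIES 1))) -> 0
  row 22 [10110]: (((0 AND 0) OR (NOT 1 AND 1)) XOR ((1 AND 1) XOR (0 IMPLIES 1))) -> 0
  row 23 [10111]: (((0 AND 1) OR (NOT 1 AND 1)) XOR ((1 AND 1) XOR (0 IMPLIES 1))) -> 0
  row 24 [11000]: (((1 AND 0) OR (NOT 0 AND 0)) XOR ((1 AND 0) XOR (1 IMPLIES 0))) -> 0
  row 25 [11001]: (((1 AND 1) OR (NOT 0 AND 0)) XOR ((1 AND 0) XOR (1 IMPLIES 0))) -> 1
  row 26 [11010]: (((1 AND 0) OR (NOT 1 AND 1)) XOR ((1 AND 0) XOR (1 IMPLIES 0))) -> 0
  row 27 [11011]: (((1 AND 1) OR (NOT 1 AND 1)) XOR ((1 AND 0) XOR (1 IMPLIES 0))) -> 1
  row 28 [11100]: (((1 AND 0) OR (NOT 0 AND 0)) XOR ((1 AND 1) XOR (1 IMPLIES 1))) -> 0
  row 29 [11101]: (((1 AND 1) OR (NOT 0 AND 0)) XOR ((1 AND 1) XOR (1 IMPLIES 1))) -> 1
  row 30 [11110]: (((1 AND 0) OR (NOT 1 AND 1)) XOR ((1 AND 1) XOR (1 IMPLIES 1))) -> 0
  row 31 [11111]: (((1 AND 1) OR (NOT 1 AND 1)) XOR ((1 AND 1) XOR (1 IMPLIES 1))) -> 1
Full result column, 4 rows per line (a,b,c fixed per line; d,e runs 00..11 left to right):
  rows 0-3 [a,b,c=000]: 1111  = hex F
  rows 4-7 [a,b,c=001]: 1111  = hex F
  rows 8-11 [a,b,c=010]: 0101  = hex 5
  rows 12-15 [a,b,c=011]: 1010  = hex A
  rows 16-19 [a,b,c=100]: 1111  = hex F
  rows 20-23 [a,b,c=101]: 0000  = hex 0
  rows 24-27 [a,b,c=110]: 0101  = hex 5
  rows 28-31 [a,b,c=111]: 0101  = hex 5
Output column (row 0 .. row 31) = 11111111010110101111000001010101
Output column grouped in 4s = 1111 1111 0101 1010 1111 0000 0101 0101 = 0xFF5AF055
Convert to decimal digit by digit (value = value*16 + digit):
  F -> 15
  15*16 + 15 (F) = 255
  255*16 + 5 = 4085
  4085*16 + 10 (A) = 65370
  65370*16 + 15 (F) = 1045935
  1045935*16 + 0 = 16734960
  16734960*16 + 5 = 267759365
  267759365*16 + 5 = 4284149845
Decimal = 4284149845

4284149845


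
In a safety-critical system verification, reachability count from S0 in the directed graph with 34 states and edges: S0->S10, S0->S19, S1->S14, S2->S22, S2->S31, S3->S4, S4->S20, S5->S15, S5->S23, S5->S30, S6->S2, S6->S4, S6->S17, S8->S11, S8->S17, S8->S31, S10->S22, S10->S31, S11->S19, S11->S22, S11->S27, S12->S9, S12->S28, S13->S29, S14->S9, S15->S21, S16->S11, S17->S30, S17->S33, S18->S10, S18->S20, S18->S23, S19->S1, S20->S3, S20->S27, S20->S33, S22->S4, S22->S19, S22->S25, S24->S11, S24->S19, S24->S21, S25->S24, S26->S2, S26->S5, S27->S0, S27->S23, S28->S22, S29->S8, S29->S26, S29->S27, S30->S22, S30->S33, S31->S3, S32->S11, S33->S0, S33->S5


BFS from S0:
  layer 0: {S0}
  layer 1: {S10, S19}
  layer 2: {S1, S22, S31}
  layer 3: {S3, S4, S14, S25}
  layer 4: {S9, S20, S24}
  layer 5: {S11, S21, S27, S33}
  layer 6: {S5, S23}
  layer 7: {S15, S30}
Reachable set: {S0, S1, S3, S4, S5, S9, S10, S11, S14, S15, S19, S20, S21, S22, S23, S24, S25, S27, S30, S31, S33}
Count = 21

21


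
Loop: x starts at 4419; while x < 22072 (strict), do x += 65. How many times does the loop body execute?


Step 1: x goes from 4419 toward 22072 by 65; the body runs while x<22072, so iterations = ceil((bound-start)/step)
Step 2: Distance=17653
Step 3: ceil(17653/65)=272

272


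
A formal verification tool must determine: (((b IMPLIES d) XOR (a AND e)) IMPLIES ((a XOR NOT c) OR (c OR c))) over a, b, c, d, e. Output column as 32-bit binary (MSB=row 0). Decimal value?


Formula: (((b IMPLIES d) XOR (a AND e)) IMPLIES ((a XOR NOT c) OR (c OR c))) over a, b, c, d, e (32 rows)
Evaluate each row (bits = a,b,c,d,e, MSB first):
  row 0 [00000]: (((0 IMPLIES 0) XOR (0 AND 0)) IMPLIES ((0 XOR NOT 0) OR (0 OR 0))) -> 1
  row 1 [00001]: (((0 IMPLIES 0) XOR (0 AND 1)) IMPLIES ((0 XOR NOT 0) OR (0 OR 0))) -> 1
  row 2 [00010]: (((0 IMPLIES 1) XOR (0 AND 0)) IMPLIES ((0 XOR NOT 0) OR (0 OR 0))) -> 1
  row 3 [00011]: (((0 IMPLIES 1) XOR (0 AND 1)) IMPLIES ((0 XOR NOT 0) OR (0 OR 0))) -> 1
  row 4 [00100]: (((0 IMPLIES 0) XOR (0 AND 0)) IMPLIES ((0 XOR NOT 1) OR (1 OR 1))) -> 1
  row 5 [00101]: (((0 IMPLIES 0) XOR (0 AND 1)) IMPLIES ((0 XOR NOT 1) OR (1 OR 1))) -> 1
  row 6 [00110]: (((0 IMPLIES 1) XOR (0 AND 0)) IMPLIES ((0 XOR NOT 1) OR (1 OR 1))) -> 1
  row 7 [00111]: (((0 IMPLIES 1) XOR (0 AND 1)) IMPLIES ((0 XOR NOT 1) OR (1 OR 1))) -> 1
  row 8 [01000]: (((1 IMPLIES 0) XOR (0 AND 0)) IMPLIES ((0 XOR NOT 0) OR (0 OR 0))) -> 1
  row 9 [01001]: (((1 IMPLIES 0) XOR (0 AND 1)) IMPLIES ((0 XOR NOT 0) OR (0 OR 0))) -> 1
  row 10 [01010]: (((1 IMPLIES 1) XOR (0 AND 0)) IMPLIES ((0 XOR NOT 0) OR (0 OR 0))) -> 1
  row 11 [01011]: (((1 IMPLIES 1) XOR (0 AND 1)) IMPLIES ((0 XOR NOT 0) OR (0 OR 0))) -> 1
  row 12 [01100]: (((1 IMPLIES 0) XOR (0 AND 0)) IMPLIES ((0 XOR NOT 1) OR (1 OR 1))) -> 1
  row 13 [01101]: (((1 IMPLIES 0) XOR (0 AND 1)) IMPLIES ((0 XOR NOT 1) OR (1 OR 1))) -> 1
  row 14 [01110]: (((1 IMPLIES 1) XOR (0 AND 0)) IMPLIES ((0 XOR NOT 1) OR (1 OR 1))) -> 1
  row 15 [01111]: (((1 IMPLIES 1) XOR (0 AND 1)) IMPLIES ((0 XOR NOT 1) OR (1 OR 1))) -> 1
  row 16 [10000]: (((0 IMPLIES 0) XOR (1 AND 0)) IMPLIES ((1 XOR NOT 0) OR (0 OR 0))) -> 0
  row 17 [10001]: (((0 IMPLIES 0) XOR (1 AND 1)) IMPLIES ((1 XOR NOT 0) OR (0 OR 0))) -> 1
  row 18 [10010]: (((0 IMPLIES 1) XOR (1 AND 0)) IMPLIES ((1 XOR NOT 0) OR (0 OR 0))) -> 0
  row 19 [10011]: (((0 IMPLIES 1) XOR (1 AND 1)) IMPLIES ((1 XOR NOT 0) OR (0 OR 0))) -> 1
  row 20 [10100]: (((0 IMPLIES 0) XOR (1 AND 0)) IMPLIES ((1 XOR NOT 1) OR (1 OR 1))) -> 1
  row 21 [10101]: (((0 IMPLIES 0) XOR (1 AND 1)) IMPLIES ((1 XOR NOT 1) OR (1 OR 1))) -> 1
  row 22 [10110]: (((0 IMPLIES 1) XOR (1 AND 0)) IMPLIES ((1 XOR NOT 1) OR (1 OR 1))) -> 1
  row 23 [10111]: (((0 IMPLIES 1) XOR (1 AND 1)) IMPLIES ((1 XOR NOT 1) OR (1 OR 1))) -> 1
  row 24 [11000]: (((1 IMPLIES 0) XOR (1 AND 0)) IMPLIES ((1 XOR NOT 0) OR (0 OR 0))) -> 1
  row 25 [11001]: (((1 IMPLIES 0) XOR (1 AND 1)) IMPLIES ((1 XOR NOT 0) OR (0 OR 0))) -> 0
  row 26 [11010]: (((1 IMPLIES 1) XOR (1 AND 0)) IMPLIES ((1 XOR NOT 0) OR (0 OR 0))) -> 0
  row 27 [11011]: (((1 IMPLIES 1) XOR (1 AND 1)) IMPLIES ((1 XOR NOT 0) OR (0 OR 0))) -> 1
  row 28 [11100]: (((1 IMPLIES 0) XOR (1 AND 0)) IMPLIES ((1 XOR NOT 1) OR (1 OR 1))) -> 1
  row 29 [11101]: (((1 IMPLIES 0) XOR (1 AND 1)) IMPLIES ((1 XOR NOT 1) OR (1 OR 1))) -> 1
  row 30 [11110]: (((1 IMPLIES 1) XOR (1 AND 0)) IMPLIES ((1 XOR NOT 1) OR (1 OR 1))) -> 1
  row 31 [11111]: (((1 IMPLIES 1) XOR (1 AND 1)) IMPLIES ((1 XOR NOT 1) OR (1 OR 1))) -> 1
Full result column, 4 rows per line (a,b,c fixed per line; d,e runs 00..11 left to right):
  rows 0-3 [a,b,c=000]: 1111  = hex F
  rows 4-7 [a,b,c=001]: 1111  = hex F
  rows 8-11 [a,b,c=010]: 1111  = hex F
  rows 12-15 [a,b,c=011]: 1111  = hex F
  rows 16-19 [a,b,c=100]: 0101  = hex 5
  rows 20-23 [a,b,c=101]: 1111  = hex F
  rows 24-27 [a,b,c=110]: 1001  = hex 9
  rows 28-31 [a,b,c=111]: 1111  = hex F
Output column (row 0 .. row 31) = 11111111111111110101111110011111
Output column grouped in 4s = 1111 1111 1111 1111 0101 1111 1001 1111 = 0xFFFF5F9F
Convert to decimal digit by digit (value = value*16 + digit):
  F -> 15
  15*16 + 15 (F) = 255
  255*16 + 15 (F) = 4095
  4095*16 + 15 (F) = 65535
  65535*16 + 5 = 1048565
  1048565*16 + 15 (F) = 16777055
  16777055*16 + 9 = 268432889
  268432889*16 + 15 (F) = 4294926239
Decimal = 4294926239

4294926239


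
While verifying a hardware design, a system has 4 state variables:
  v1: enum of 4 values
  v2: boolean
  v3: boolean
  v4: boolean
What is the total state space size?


State space = product of domain sizes of all variables.
Domain sizes:
  v1 (enum of 4 values): 4
  v2 (boolean): 2
  v3 (boolean): 2
  v4 (boolean): 2
Product = 4 * 2 * 2 * 2 = 32

32


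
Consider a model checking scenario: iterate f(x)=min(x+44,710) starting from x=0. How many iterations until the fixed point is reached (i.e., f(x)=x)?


Step 1: x=0, cap=710, increment=44
Step 2: x grows by 44 each step until capped at 710; fixed point is x=710
Step 3: iterations = ceil(710/44) = 17

17


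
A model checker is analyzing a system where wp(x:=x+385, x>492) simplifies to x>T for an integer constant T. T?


Formula: wp(x:=E, P) = P[E/x] (substitute E for x in postcondition)
Step 1: Postcondition: x>492
Step 2: Substitute x+385 for x: x+385>492
Step 3: Solve for x: x > 492-385 = 107

107


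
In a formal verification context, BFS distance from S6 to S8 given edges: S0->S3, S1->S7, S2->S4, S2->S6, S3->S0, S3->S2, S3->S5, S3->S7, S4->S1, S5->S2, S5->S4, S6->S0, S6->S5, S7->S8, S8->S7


BFS layer-by-layer from S6:
  dist 0: {S6}
  dist 1: {S0, S5}
  dist 2: {S2, S3, S4}
  dist 3: {S1, S7}
  dist 4: {S8}
  -> S8 reached at distance 4
Shortest path length = 4

4


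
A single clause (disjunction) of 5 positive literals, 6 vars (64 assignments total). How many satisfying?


Step 1: Total=2^6=64
Step 2: Unsat when all 5 false: 2^1=2
Step 3: Sat=64-2=62

62


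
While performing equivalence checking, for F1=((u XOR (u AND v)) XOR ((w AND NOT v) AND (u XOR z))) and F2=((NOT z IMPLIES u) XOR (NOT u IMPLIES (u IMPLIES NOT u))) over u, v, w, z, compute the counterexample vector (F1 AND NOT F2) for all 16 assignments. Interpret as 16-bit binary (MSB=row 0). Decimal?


F1 = ((u XOR (u AND v)) XOR ((w AND NOT v) AND (u XOR z)))
F2 = ((NOT z IMPLIES u) XOR (NOT u IMPLIES (u IMPLIES NOT u)))
Counterexample to F1=>F2 is where F1=1 and F2=0.
Evaluate each row (bits = u,v,w,z, MSB first):
  row 0 [0000]: F1=0 F2=1 -> F1&~F2 -> 0
  row 1 [0001]: F1=0 F2=0 -> F1&~F2 -> 0
  row 2 [0010]: F1=0 F2=1 -> F1&~F2 -> 0
  row 3 [0011]: F1=1 F2=0 -> F1&~F2 -> 1
  row 4 [0100]: F1=0 F2=1 -> F1&~F2 -> 0
  row 5 [0101]: F1=0 F2=0 -> F1&~F2 -> 0
  row 6 [0110]: F1=0 F2=1 -> F1&~F2 -> 0
  row 7 [0111]: F1=0 F2=0 -> F1&~F2 -> 0
  row 8 [1000]: F1=1 F2=0 -> F1&~F2 -> 1
  row 9 [1001]: F1=1 F2=0 -> F1&~F2 -> 1
  row 10 [1010]: F1=0 F2=0 -> F1&~F2 -> 0
  row 11 [1011]: F1=1 F2=0 -> F1&~F2 -> 1
  row 12 [1100]: F1=0 F2=0 -> F1&~F2 -> 0
  row 13 [1101]: F1=0 F2=0 -> F1&~F2 -> 0
  row 14 [1110]: F1=0 F2=0 -> F1&~F2 -> 0
  row 15 [1111]: F1=0 F2=0 -> F1&~F2 -> 0
Full result column, 4 rows per line (u,v fixed per line; w,z runs 00..11 left to right):
  rows 0-3 [u,v=00]: 0001  = hex 1
  rows 4-7 [u,v=01]: 0000  = hex 0
  rows 8-11 [u,v=10]: 1101  = hex D
  rows 12-15 [u,v=11]: 0000  = hex 0
Counterexample vector (row 0 .. row 15) = 0001000011010000
Output column grouped in 4s = 0001 0000 1101 0000 = 0x10D0
Convert to decimal digit by digit (value = value*16 + digit):
  1 -> 1
  1*16 + 0 = 16
  16*16 + 13 (D) = 269
  269*16 + 0 = 4304
Decimal = 4304

4304
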